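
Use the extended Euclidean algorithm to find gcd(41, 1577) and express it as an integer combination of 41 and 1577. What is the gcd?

Repeated division:
1577 = 38×41 + 19
41 = 2×19 + 3
19 = 6×3 + 1
3 = 3×1 + 0
gcd(41, 1577) = 1.
Express as a combination:
1 = 19 − 6·3
1 = −6·41 + 13·19
1 = 13·1577 − 500·41
So 1 = (13)·1577 + (-500)·41.

1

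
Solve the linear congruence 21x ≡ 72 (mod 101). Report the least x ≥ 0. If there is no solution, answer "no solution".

90

First find gcd(21, 101):
101 = 4×21 + 17
21 = 1×17 + 4
17 = 4×4 + 1
4 = 4×1 + 0
gcd = 1, so a unique solution mod 101 exists.
Back-substitute for the Bézout coefficients:
1 = 17 − 4·4
1 = −4·21 + 5·17
1 = 5·101 − 24·21
So 21·(-24) ≡ 1 (mod 101), giving 21⁻¹ ≡ 77.
x ≡ 21⁻¹·72 ≡ 77·72 ≡ 90 (mod 101).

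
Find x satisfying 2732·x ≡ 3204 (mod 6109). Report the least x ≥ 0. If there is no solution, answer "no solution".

672

First find gcd(2732, 6109):
6109 = 2×2732 + 645
2732 = 4×645 + 152
645 = 4×152 + 37
152 = 4×37 + 4
37 = 9×4 + 1
4 = 4×1 + 0
gcd = 1, so a unique solution mod 6109 exists.
Back-substitute for the Bézout coefficients:
1 = 37 − 9·4
1 = −9·152 + 37·37
1 = 37·645 − 157·152
1 = −157·2732 + 665·645
1 = 665·6109 − 1487·2732
So 2732·(-1487) ≡ 1 (mod 6109), giving 2732⁻¹ ≡ 4622.
x ≡ 2732⁻¹·3204 ≡ 4622·3204 ≡ 672 (mod 6109).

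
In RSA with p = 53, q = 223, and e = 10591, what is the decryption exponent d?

φ(n) = (p−1)(q−1) = 52·222 = 11544.
Need d with 10591·d ≡ 1 (mod 11544). Apply the extended Euclidean algorithm:
11544 = 1*10591 + 953
10591 = 11*953 + 108
953 = 8*108 + 89
108 = 1*89 + 19
89 = 4*19 + 13
19 = 1*13 + 6
13 = 2*6 + 1
6 = 6*1 + 0
Back-substitute:
1 = 13 − 2·6
1 = −2·19 + 3·13
1 = 3·89 − 14·19
1 = −14·108 + 17·89
1 = 17·953 − 150·108
1 = −150·10591 + 1667·953
1 = 1667·11544 − 1817·10591
So 10591·(-1817) ≡ 1 (mod 11544), hence d ≡ -1817 ≡ 9727 (mod 11544).

9727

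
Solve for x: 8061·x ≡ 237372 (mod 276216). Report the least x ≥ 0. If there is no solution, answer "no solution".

67156

First find gcd(8061, 276216):
276216 = 34*8061 + 2142
8061 = 3*2142 + 1635
2142 = 1*1635 + 507
1635 = 3*507 + 114
507 = 4*114 + 51
114 = 2*51 + 12
51 = 4*12 + 3
12 = 4*3 + 0
gcd = 3 and 3 | 237372, so solutions exist. Divide through by 3: 2687x ≡ 79124 (mod 92072).
Now find 2687⁻¹ mod 92072:
92072 = 34*2687 + 714
2687 = 3*714 + 545
714 = 1*545 + 169
545 = 3*169 + 38
169 = 4*38 + 17
38 = 2*17 + 4
17 = 4*4 + 1
4 = 4*1 + 0
Back-substitute:
1 = 17 − 4·4
1 = −4·38 + 9·17
1 = 9·169 − 40·38
1 = −40·545 + 129·169
1 = 129·714 − 169·545
1 = −169·2687 + 636·714
1 = 636·92072 − 21793·2687
So 2687·(-21793) ≡ 1 (mod 92072), i.e. 2687⁻¹ ≡ 70279.
Then x ≡ 70279·79124 ≡ 67156 (mod 92072); the smallest non-negative solution is x = 67156.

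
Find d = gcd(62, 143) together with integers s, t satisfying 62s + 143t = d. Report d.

1

Repeated division:
143 = 2·62 + 19
62 = 3·19 + 5
19 = 3·5 + 4
5 = 1·4 + 1
4 = 4·1 + 0
gcd(62, 143) = 1.
Working backward:
1 = 5 − 4
1 = −19 + 4·5
1 = 4·62 − 13·19
1 = −13·143 + 30·62
So 1 = (-13)·143 + (30)·62.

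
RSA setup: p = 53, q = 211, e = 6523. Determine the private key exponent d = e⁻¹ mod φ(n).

5347

φ(n) = (p−1)(q−1) = 52·210 = 10920.
Need d with 6523·d ≡ 1 (mod 10920). Apply the extended Euclidean algorithm:
10920 = 1·6523 + 4397
6523 = 1·4397 + 2126
4397 = 2·2126 + 145
2126 = 14·145 + 96
145 = 1·96 + 49
96 = 1·49 + 47
49 = 1·47 + 2
47 = 23·2 + 1
2 = 2·1 + 0
Back-substitute:
1 = 47 − 23·2
1 = −23·49 + 24·47
1 = 24·96 − 47·49
1 = −47·145 + 71·96
1 = 71·2126 − 1041·145
1 = −1041·4397 + 2153·2126
1 = 2153·6523 − 3194·4397
1 = −3194·10920 + 5347·6523
So 6523·5347 ≡ 1 (mod 10920), hence d = 5347.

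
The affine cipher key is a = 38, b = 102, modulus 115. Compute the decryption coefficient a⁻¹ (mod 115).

112

Apply the Euclidean algorithm to 115 and 38:
115 = 3×38 + 1
38 = 38×1 + 0
gcd = 1, so the inverse exists. Back-substitute:
1 = 115 − 3·38
So 38·(-3) ≡ 1 (mod 115), and -3 ≡ 112 (mod 115).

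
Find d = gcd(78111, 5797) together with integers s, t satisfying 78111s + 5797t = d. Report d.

11

Apply Euclid's algorithm to 78111 and 5797:
78111 = 13·5797 + 2750
5797 = 2·2750 + 297
2750 = 9·297 + 77
297 = 3·77 + 66
77 = 1·66 + 11
66 = 6·11 + 0
gcd(78111, 5797) = 11.
Back-substituting:
11 = 77 − 66
11 = −297 + 4·77
11 = 4·2750 − 37·297
11 = −37·5797 + 78·2750
11 = 78·78111 − 1051·5797
So 11 = (78)·78111 + (-1051)·5797.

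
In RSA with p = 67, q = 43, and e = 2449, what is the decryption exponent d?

2197

φ(n) = (p−1)(q−1) = 66·42 = 2772.
Need d with 2449·d ≡ 1 (mod 2772). Apply the extended Euclidean algorithm:
2772 = 1×2449 + 323
2449 = 7×323 + 188
323 = 1×188 + 135
188 = 1×135 + 53
135 = 2×53 + 29
53 = 1×29 + 24
29 = 1×24 + 5
24 = 4×5 + 4
5 = 1×4 + 1
4 = 4×1 + 0
Back-substitute:
1 = 5 − 4
1 = −24 + 5·5
1 = 5·29 − 6·24
1 = −6·53 + 11·29
1 = 11·135 − 28·53
1 = −28·188 + 39·135
1 = 39·323 − 67·188
1 = −67·2449 + 508·323
1 = 508·2772 − 575·2449
So 2449·(-575) ≡ 1 (mod 2772), hence d ≡ -575 ≡ 2197 (mod 2772).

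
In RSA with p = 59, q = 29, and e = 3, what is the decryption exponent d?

1083

φ(n) = (p−1)(q−1) = 58·28 = 1624.
Need d with 3·d ≡ 1 (mod 1624). Apply the extended Euclidean algorithm:
1624 = 541*3 + 1
3 = 3*1 + 0
Back-substitute:
1 = 1624 − 541·3
So 3·(-541) ≡ 1 (mod 1624), hence d ≡ -541 ≡ 1083 (mod 1624).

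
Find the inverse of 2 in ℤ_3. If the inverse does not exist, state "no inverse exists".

2

Extended Euclidean algorithm:
3 = 1·2 + 1
2 = 2·1 + 0
gcd = 1, so the inverse exists. Back-substitute:
1 = 3 − 2
Thus 2·(-1) ≡ 1 (mod 3); reducing, -1 mod 3 = 2.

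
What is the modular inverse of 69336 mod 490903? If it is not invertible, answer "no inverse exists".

Extended Euclidean algorithm:
490903 = 7×69336 + 5551
69336 = 12×5551 + 2724
5551 = 2×2724 + 103
2724 = 26×103 + 46
103 = 2×46 + 11
46 = 4×11 + 2
11 = 5×2 + 1
2 = 2×1 + 0
gcd = 1, so the inverse exists. Back-substitute:
1 = 11 − 5·2
1 = −5·46 + 21·11
1 = 21·103 − 47·46
1 = −47·2724 + 1243·103
1 = 1243·5551 − 2533·2724
1 = −2533·69336 + 31639·5551
1 = 31639·490903 − 224006·69336
So 69336·(-224006) ≡ 1 (mod 490903), and -224006 ≡ 266897 (mod 490903).

266897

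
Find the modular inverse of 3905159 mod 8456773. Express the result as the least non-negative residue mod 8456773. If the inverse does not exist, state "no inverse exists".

Run Euclid on (8456773, 3905159):
8456773 = 2×3905159 + 646455
3905159 = 6×646455 + 26429
646455 = 24×26429 + 12159
26429 = 2×12159 + 2111
12159 = 5×2111 + 1604
2111 = 1×1604 + 507
1604 = 3×507 + 83
507 = 6×83 + 9
83 = 9×9 + 2
9 = 4×2 + 1
2 = 2×1 + 0
The gcd is 1. Working backward:
1 = 9 − 4·2
1 = −4·83 + 37·9
1 = 37·507 − 226·83
1 = −226·1604 + 715·507
1 = 715·2111 − 941·1604
1 = −941·12159 + 5420·2111
1 = 5420·26429 − 11781·12159
1 = −11781·646455 + 288164·26429
1 = 288164·3905159 − 1740765·646455
1 = −1740765·8456773 + 3769694·3905159
So 3905159·3769694 ≡ 1 (mod 8456773).

3769694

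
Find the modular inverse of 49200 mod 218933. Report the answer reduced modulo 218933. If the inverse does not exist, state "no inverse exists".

167328

gcd(218933, 49200) by repeated division:
218933 = 4·49200 + 22133
49200 = 2·22133 + 4934
22133 = 4·4934 + 2397
4934 = 2·2397 + 140
2397 = 17·140 + 17
140 = 8·17 + 4
17 = 4·4 + 1
4 = 4·1 + 0
Since gcd(49200, 218933) = 1, back-substitute to write 1 as a combination:
1 = 17 − 4·4
1 = −4·140 + 33·17
1 = 33·2397 − 565·140
1 = −565·4934 + 1163·2397
1 = 1163·22133 − 5217·4934
1 = −5217·49200 + 11597·22133
1 = 11597·218933 − 51605·49200
Hence 49200⁻¹ ≡ -51605 ≡ 167328 (mod 218933).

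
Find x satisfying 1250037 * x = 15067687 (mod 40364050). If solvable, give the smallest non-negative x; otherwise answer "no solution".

27678501

First find gcd(1250037, 40364050):
40364050 = 32*1250037 + 362866
1250037 = 3*362866 + 161439
362866 = 2*161439 + 39988
161439 = 4*39988 + 1487
39988 = 26*1487 + 1326
1487 = 1*1326 + 161
1326 = 8*161 + 38
161 = 4*38 + 9
38 = 4*9 + 2
9 = 4*2 + 1
2 = 2*1 + 0
gcd = 1, so a unique solution mod 40364050 exists.
Back-substitute for the Bézout coefficients:
1 = 9 − 4·2
1 = −4·38 + 17·9
1 = 17·161 − 72·38
1 = −72·1326 + 593·161
1 = 593·1487 − 665·1326
1 = −665·39988 + 17883·1487
1 = 17883·161439 − 72197·39988
1 = −72197·362866 + 162277·161439
1 = 162277·1250037 − 559028·362866
1 = −559028·40364050 + 18051173·1250037
So 1250037·(18051173) ≡ 1 (mod 40364050), giving 1250037⁻¹ ≡ 18051173.
x ≡ 1250037⁻¹·15067687 ≡ 18051173·15067687 ≡ 27678501 (mod 40364050).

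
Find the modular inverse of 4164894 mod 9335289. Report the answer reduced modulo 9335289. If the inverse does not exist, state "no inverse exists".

no inverse exists

Euclidean algorithm on 9335289, 4164894:
9335289 = 2×4164894 + 1005501
4164894 = 4×1005501 + 142890
1005501 = 7×142890 + 5271
142890 = 27×5271 + 573
5271 = 9×573 + 114
573 = 5×114 + 3
114 = 38×3 + 0
Since gcd = 3 > 1, 4164894 is not a unit mod 9335289.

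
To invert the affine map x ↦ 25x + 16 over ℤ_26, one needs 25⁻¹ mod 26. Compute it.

Extended Euclidean algorithm:
26 = 1*25 + 1
25 = 25*1 + 0
gcd = 1, so the inverse exists. Back-substitute:
1 = 26 − 25
Hence 25⁻¹ ≡ -1 ≡ 25 (mod 26).

25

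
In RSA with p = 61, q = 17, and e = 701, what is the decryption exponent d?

341

φ(n) = (p−1)(q−1) = 60·16 = 960.
Need d with 701·d ≡ 1 (mod 960). Apply the extended Euclidean algorithm:
960 = 1·701 + 259
701 = 2·259 + 183
259 = 1·183 + 76
183 = 2·76 + 31
76 = 2·31 + 14
31 = 2·14 + 3
14 = 4·3 + 2
3 = 1·2 + 1
2 = 2·1 + 0
Back-substitute:
1 = 3 − 2
1 = −14 + 5·3
1 = 5·31 − 11·14
1 = −11·76 + 27·31
1 = 27·183 − 65·76
1 = −65·259 + 92·183
1 = 92·701 − 249·259
1 = −249·960 + 341·701
So 701·341 ≡ 1 (mod 960), hence d = 341.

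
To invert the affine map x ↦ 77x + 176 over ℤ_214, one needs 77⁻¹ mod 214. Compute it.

189

gcd(214, 77) by repeated division:
214 = 2*77 + 60
77 = 1*60 + 17
60 = 3*17 + 9
17 = 1*9 + 8
9 = 1*8 + 1
8 = 8*1 + 0
The gcd is 1. Working backward:
1 = 9 − 8
1 = −17 + 2·9
1 = 2·60 − 7·17
1 = −7·77 + 9·60
1 = 9·214 − 25·77
So 77·(-25) ≡ 1 (mod 214), and -25 ≡ 189 (mod 214).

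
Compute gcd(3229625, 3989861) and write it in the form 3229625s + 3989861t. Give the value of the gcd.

Repeated division:
3989861 = 1×3229625 + 760236
3229625 = 4×760236 + 188681
760236 = 4×188681 + 5512
188681 = 34×5512 + 1273
5512 = 4×1273 + 420
1273 = 3×420 + 13
420 = 32×13 + 4
13 = 3×4 + 1
4 = 4×1 + 0
gcd(3229625, 3989861) = 1.
Working backward:
1 = 13 − 3·4
1 = −3·420 + 97·13
1 = 97·1273 − 294·420
1 = −294·5512 + 1273·1273
1 = 1273·188681 − 43576·5512
1 = −43576·760236 + 175577·188681
1 = 175577·3229625 − 745884·760236
1 = −745884·3989861 + 921461·3229625
So 1 = (-745884)·3989861 + (921461)·3229625.

1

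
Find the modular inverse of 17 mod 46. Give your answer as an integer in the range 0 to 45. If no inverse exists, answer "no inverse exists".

gcd(46, 17) by repeated division:
46 = 2·17 + 12
17 = 1·12 + 5
12 = 2·5 + 2
5 = 2·2 + 1
2 = 2·1 + 0
gcd = 1, so the inverse exists. Back-substitute:
1 = 5 − 2·2
1 = −2·12 + 5·5
1 = 5·17 − 7·12
1 = −7·46 + 19·17
So 17·19 ≡ 1 (mod 46).

19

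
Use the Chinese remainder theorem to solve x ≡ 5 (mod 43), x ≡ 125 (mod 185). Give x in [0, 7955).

865

Write x = 5 + 43·k. Then 43·k ≡ 125 − 5 ≡ 120 (mod 185).
Need 43⁻¹ mod 185. Extended Euclid on (185, 43):
185 = 4*43 + 13
43 = 3*13 + 4
13 = 3*4 + 1
4 = 4*1 + 0
Back-substitute:
1 = 13 − 3·4
1 = −3·43 + 10·13
1 = 10·185 − 43·43
43⁻¹ ≡ 142 (mod 185), so k ≡ 142·120 ≡ 20 (mod 185).
x = 5 + 43·20 = 865.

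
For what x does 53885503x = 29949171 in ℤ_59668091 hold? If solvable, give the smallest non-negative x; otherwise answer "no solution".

1987446

First find gcd(53885503, 59668091):
59668091 = 1·53885503 + 5782588
53885503 = 9·5782588 + 1842211
5782588 = 3·1842211 + 255955
1842211 = 7·255955 + 50526
255955 = 5·50526 + 3325
50526 = 15·3325 + 651
3325 = 5·651 + 70
651 = 9·70 + 21
70 = 3·21 + 7
21 = 3·7 + 0
gcd = 7 and 7 | 29949171, so solutions exist. Divide through by 7: 7697929x ≡ 4278453 (mod 8524013).
Now find 7697929⁻¹ mod 8524013:
8524013 = 1*7697929 + 826084
7697929 = 9*826084 + 263173
826084 = 3*263173 + 36565
263173 = 7*36565 + 7218
36565 = 5*7218 + 475
7218 = 15*475 + 93
475 = 5*93 + 10
93 = 9*10 + 3
10 = 3*3 + 1
3 = 3*1 + 0
Back-substitute:
1 = 10 − 3·3
1 = −3·93 + 28·10
1 = 28·475 − 143·93
1 = −143·7218 + 2173·475
1 = 2173·36565 − 11008·7218
1 = −11008·263173 + 79229·36565
1 = 79229·826084 − 248695·263173
1 = −248695·7697929 + 2317484·826084
1 = 2317484·8524013 − 2566179·7697929
So 7697929·(-2566179) ≡ 1 (mod 8524013), i.e. 7697929⁻¹ ≡ 5957834.
Then x ≡ 5957834·4278453 ≡ 1987446 (mod 8524013); the smallest non-negative solution is x = 1987446.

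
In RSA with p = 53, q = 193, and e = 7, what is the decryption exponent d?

4279

φ(n) = (p−1)(q−1) = 52·192 = 9984.
Need d with 7·d ≡ 1 (mod 9984). Apply the extended Euclidean algorithm:
9984 = 1426·7 + 2
7 = 3·2 + 1
2 = 2·1 + 0
Back-substitute:
1 = 7 − 3·2
1 = −3·9984 + 4279·7
So 7·4279 ≡ 1 (mod 9984), hence d = 4279.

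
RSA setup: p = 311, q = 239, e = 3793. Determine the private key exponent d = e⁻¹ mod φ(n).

73177

φ(n) = (p−1)(q−1) = 310·238 = 73780.
Need d with 3793·d ≡ 1 (mod 73780). Apply the extended Euclidean algorithm:
73780 = 19×3793 + 1713
3793 = 2×1713 + 367
1713 = 4×367 + 245
367 = 1×245 + 122
245 = 2×122 + 1
122 = 122×1 + 0
Back-substitute:
1 = 245 − 2·122
1 = −2·367 + 3·245
1 = 3·1713 − 14·367
1 = −14·3793 + 31·1713
1 = 31·73780 − 603·3793
So 3793·(-603) ≡ 1 (mod 73780), hence d ≡ -603 ≡ 73177 (mod 73780).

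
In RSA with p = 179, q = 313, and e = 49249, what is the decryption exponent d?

φ(n) = (p−1)(q−1) = 178·312 = 55536.
Need d with 49249·d ≡ 1 (mod 55536). Apply the extended Euclidean algorithm:
55536 = 1·49249 + 6287
49249 = 7·6287 + 5240
6287 = 1·5240 + 1047
5240 = 5·1047 + 5
1047 = 209·5 + 2
5 = 2·2 + 1
2 = 2·1 + 0
Back-substitute:
1 = 5 − 2·2
1 = −2·1047 + 419·5
1 = 419·5240 − 2097·1047
1 = −2097·6287 + 2516·5240
1 = 2516·49249 − 19709·6287
1 = −19709·55536 + 22225·49249
So 49249·22225 ≡ 1 (mod 55536), hence d = 22225.

22225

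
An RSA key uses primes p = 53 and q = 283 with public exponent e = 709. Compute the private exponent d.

5605

φ(n) = (p−1)(q−1) = 52·282 = 14664.
Need d with 709·d ≡ 1 (mod 14664). Apply the extended Euclidean algorithm:
14664 = 20*709 + 484
709 = 1*484 + 225
484 = 2*225 + 34
225 = 6*34 + 21
34 = 1*21 + 13
21 = 1*13 + 8
13 = 1*8 + 5
8 = 1*5 + 3
5 = 1*3 + 2
3 = 1*2 + 1
2 = 2*1 + 0
Back-substitute:
1 = 3 − 2
1 = −5 + 2·3
1 = 2·8 − 3·5
1 = −3·13 + 5·8
1 = 5·21 − 8·13
1 = −8·34 + 13·21
1 = 13·225 − 86·34
1 = −86·484 + 185·225
1 = 185·709 − 271·484
1 = −271·14664 + 5605·709
So 709·5605 ≡ 1 (mod 14664), hence d = 5605.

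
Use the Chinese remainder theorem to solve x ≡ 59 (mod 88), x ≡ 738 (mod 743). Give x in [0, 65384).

29715

Write x = 59 + 88·k. Then 88·k ≡ 738 − 59 ≡ 679 (mod 743).
Need 88⁻¹ mod 743. Extended Euclid on (743, 88):
743 = 8·88 + 39
88 = 2·39 + 10
39 = 3·10 + 9
10 = 1·9 + 1
9 = 9·1 + 0
Back-substitute:
1 = 10 − 9
1 = −39 + 4·10
1 = 4·88 − 9·39
1 = −9·743 + 76·88
88⁻¹ ≡ 76 (mod 743), so k ≡ 76·679 ≡ 337 (mod 743).
x = 59 + 88·337 = 29715.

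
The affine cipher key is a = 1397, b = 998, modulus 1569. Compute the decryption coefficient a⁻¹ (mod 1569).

374

Extended Euclidean algorithm:
1569 = 1*1397 + 172
1397 = 8*172 + 21
172 = 8*21 + 4
21 = 5*4 + 1
4 = 4*1 + 0
The gcd is 1. Working backward:
1 = 21 − 5·4
1 = −5·172 + 41·21
1 = 41·1397 − 333·172
1 = −333·1569 + 374·1397
So 1397·374 ≡ 1 (mod 1569).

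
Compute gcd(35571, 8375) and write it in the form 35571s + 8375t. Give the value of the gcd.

Euclidean algorithm:
35571 = 4*8375 + 2071
8375 = 4*2071 + 91
2071 = 22*91 + 69
91 = 1*69 + 22
69 = 3*22 + 3
22 = 7*3 + 1
3 = 3*1 + 0
gcd(35571, 8375) = 1.
Back-substituting:
1 = 22 − 7·3
1 = −7·69 + 22·22
1 = 22·91 − 29·69
1 = −29·2071 + 660·91
1 = 660·8375 − 2669·2071
1 = −2669·35571 + 11336·8375
So 1 = (-2669)·35571 + (11336)·8375.

1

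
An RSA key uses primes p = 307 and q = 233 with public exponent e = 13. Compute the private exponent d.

φ(n) = (p−1)(q−1) = 306·232 = 70992.
Need d with 13·d ≡ 1 (mod 70992). Apply the extended Euclidean algorithm:
70992 = 5460·13 + 12
13 = 1·12 + 1
12 = 12·1 + 0
Back-substitute:
1 = 13 − 12
1 = −70992 + 5461·13
So 13·5461 ≡ 1 (mod 70992), hence d = 5461.

5461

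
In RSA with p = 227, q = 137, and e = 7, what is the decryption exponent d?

4391

φ(n) = (p−1)(q−1) = 226·136 = 30736.
Need d with 7·d ≡ 1 (mod 30736). Apply the extended Euclidean algorithm:
30736 = 4390·7 + 6
7 = 1·6 + 1
6 = 6·1 + 0
Back-substitute:
1 = 7 − 6
1 = −30736 + 4391·7
So 7·4391 ≡ 1 (mod 30736), hence d = 4391.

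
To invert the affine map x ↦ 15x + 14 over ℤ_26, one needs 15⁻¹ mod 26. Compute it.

7

Run Euclid on (26, 15):
26 = 1·15 + 11
15 = 1·11 + 4
11 = 2·4 + 3
4 = 1·3 + 1
3 = 3·1 + 0
gcd = 1, so the inverse exists. Back-substitute:
1 = 4 − 3
1 = −11 + 3·4
1 = 3·15 − 4·11
1 = −4·26 + 7·15
So 15·7 ≡ 1 (mod 26).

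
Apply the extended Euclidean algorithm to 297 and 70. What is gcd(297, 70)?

1

Euclidean algorithm:
297 = 4·70 + 17
70 = 4·17 + 2
17 = 8·2 + 1
2 = 2·1 + 0
gcd(297, 70) = 1.
Express as a combination:
1 = 17 − 8·2
1 = −8·70 + 33·17
1 = 33·297 − 140·70
So 1 = (33)·297 + (-140)·70.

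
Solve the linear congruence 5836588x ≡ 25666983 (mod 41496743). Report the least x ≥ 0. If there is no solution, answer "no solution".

First find gcd(5836588, 41496743):
41496743 = 7*5836588 + 640627
5836588 = 9*640627 + 70945
640627 = 9*70945 + 2122
70945 = 33*2122 + 919
2122 = 2*919 + 284
919 = 3*284 + 67
284 = 4*67 + 16
67 = 4*16 + 3
16 = 5*3 + 1
3 = 3*1 + 0
gcd = 1, so a unique solution mod 41496743 exists.
Back-substitute for the Bézout coefficients:
1 = 16 − 5·3
1 = −5·67 + 21·16
1 = 21·284 − 89·67
1 = −89·919 + 288·284
1 = 288·2122 − 665·919
1 = −665·70945 + 22233·2122
1 = 22233·640627 − 200762·70945
1 = −200762·5836588 + 1829091·640627
1 = 1829091·41496743 − 13004399·5836588
So 5836588·(-13004399) ≡ 1 (mod 41496743), giving 5836588⁻¹ ≡ 28492344.
x ≡ 5836588⁻¹·25666983 ≡ 28492344·25666983 ≡ 11897499 (mod 41496743).

11897499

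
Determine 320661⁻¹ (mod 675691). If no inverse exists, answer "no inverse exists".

Apply the Euclidean algorithm to 675691 and 320661:
675691 = 2×320661 + 34369
320661 = 9×34369 + 11340
34369 = 3×11340 + 349
11340 = 32×349 + 172
349 = 2×172 + 5
172 = 34×5 + 2
5 = 2×2 + 1
2 = 2×1 + 0
Since gcd(320661, 675691) = 1, back-substitute to write 1 as a combination:
1 = 5 − 2·2
1 = −2·172 + 69·5
1 = 69·349 − 140·172
1 = −140·11340 + 4549·349
1 = 4549·34369 − 13787·11340
1 = −13787·320661 + 128632·34369
1 = 128632·675691 − 271051·320661
So 320661·(-271051) ≡ 1 (mod 675691), and -271051 ≡ 404640 (mod 675691).

404640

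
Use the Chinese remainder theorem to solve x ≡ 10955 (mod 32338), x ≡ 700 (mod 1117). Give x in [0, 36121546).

9324299

Write x = 10955 + 32338·k. Then 32338·k ≡ 700 − 10955 ≡ 915 (mod 1117).
Need 32338⁻¹ mod 1117. Extended Euclid on (1117, 1062):
1117 = 1×1062 + 55
1062 = 19×55 + 17
55 = 3×17 + 4
17 = 4×4 + 1
4 = 4×1 + 0
Back-substitute:
1 = 17 − 4·4
1 = −4·55 + 13·17
1 = 13·1062 − 251·55
1 = −251·1117 + 264·1062
32338⁻¹ ≡ 264 (mod 1117), so k ≡ 264·915 ≡ 288 (mod 1117).
x = 10955 + 32338·288 = 9324299.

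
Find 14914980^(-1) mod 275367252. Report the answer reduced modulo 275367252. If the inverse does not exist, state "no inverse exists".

no inverse exists

Euclidean algorithm on 275367252, 14914980:
275367252 = 18×14914980 + 6897612
14914980 = 2×6897612 + 1119756
6897612 = 6×1119756 + 179076
1119756 = 6×179076 + 45300
179076 = 3×45300 + 43176
45300 = 1×43176 + 2124
43176 = 20×2124 + 696
2124 = 3×696 + 36
696 = 19×36 + 12
36 = 3×12 + 0
The gcd is 12, not 1, hence no inverse exists.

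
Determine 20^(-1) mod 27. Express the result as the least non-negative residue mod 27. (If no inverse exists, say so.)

Run Euclid on (27, 20):
27 = 1*20 + 7
20 = 2*7 + 6
7 = 1*6 + 1
6 = 6*1 + 0
The gcd is 1. Working backward:
1 = 7 − 6
1 = −20 + 3·7
1 = 3·27 − 4·20
So 20·(-4) ≡ 1 (mod 27), and -4 ≡ 23 (mod 27).

23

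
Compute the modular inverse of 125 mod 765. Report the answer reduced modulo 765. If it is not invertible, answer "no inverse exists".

Compute gcd(125, 765):
765 = 6*125 + 15
125 = 8*15 + 5
15 = 3*5 + 0
gcd(125, 765) = 5 ≠ 1, so 125 has no multiplicative inverse modulo 765.

no inverse exists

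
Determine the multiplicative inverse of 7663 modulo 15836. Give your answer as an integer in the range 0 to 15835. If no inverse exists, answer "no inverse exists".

4875

Apply the Euclidean algorithm to 15836 and 7663:
15836 = 2*7663 + 510
7663 = 15*510 + 13
510 = 39*13 + 3
13 = 4*3 + 1
3 = 3*1 + 0
gcd = 1, so the inverse exists. Back-substitute:
1 = 13 − 4·3
1 = −4·510 + 157·13
1 = 157·7663 − 2359·510
1 = −2359·15836 + 4875·7663
So 7663·4875 ≡ 1 (mod 15836).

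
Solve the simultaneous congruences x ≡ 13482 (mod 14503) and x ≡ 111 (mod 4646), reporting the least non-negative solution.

33181843

Write x = 13482 + 14503·k. Then 14503·k ≡ 111 − 13482 ≡ 567 (mod 4646).
Need 14503⁻¹ mod 4646. Extended Euclid on (4646, 565):
4646 = 8·565 + 126
565 = 4·126 + 61
126 = 2·61 + 4
61 = 15·4 + 1
4 = 4·1 + 0
Back-substitute:
1 = 61 − 15·4
1 = −15·126 + 31·61
1 = 31·565 − 139·126
1 = −139·4646 + 1143·565
14503⁻¹ ≡ 1143 (mod 4646), so k ≡ 1143·567 ≡ 2287 (mod 4646).
x = 13482 + 14503·2287 = 33181843.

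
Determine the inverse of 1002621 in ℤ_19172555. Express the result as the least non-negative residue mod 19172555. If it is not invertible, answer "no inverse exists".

Extended Euclidean algorithm:
19172555 = 19*1002621 + 122756
1002621 = 8*122756 + 20573
122756 = 5*20573 + 19891
20573 = 1*19891 + 682
19891 = 29*682 + 113
682 = 6*113 + 4
113 = 28*4 + 1
4 = 4*1 + 0
Since gcd(1002621, 19172555) = 1, back-substitute to write 1 as a combination:
1 = 113 − 28·4
1 = −28·682 + 169·113
1 = 169·19891 − 4929·682
1 = −4929·20573 + 5098·19891
1 = 5098·122756 − 30419·20573
1 = −30419·1002621 + 248450·122756
1 = 248450·19172555 − 4750969·1002621
So 1002621·(-4750969) ≡ 1 (mod 19172555), and -4750969 ≡ 14421586 (mod 19172555).

14421586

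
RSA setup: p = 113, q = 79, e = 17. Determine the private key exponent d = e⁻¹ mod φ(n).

φ(n) = (p−1)(q−1) = 112·78 = 8736.
Need d with 17·d ≡ 1 (mod 8736). Apply the extended Euclidean algorithm:
8736 = 513*17 + 15
17 = 1*15 + 2
15 = 7*2 + 1
2 = 2*1 + 0
Back-substitute:
1 = 15 − 7·2
1 = −7·17 + 8·15
1 = 8·8736 − 4111·17
So 17·(-4111) ≡ 1 (mod 8736), hence d ≡ -4111 ≡ 4625 (mod 8736).

4625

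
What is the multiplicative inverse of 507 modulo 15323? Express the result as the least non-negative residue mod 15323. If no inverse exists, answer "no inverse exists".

5017

gcd(15323, 507) by repeated division:
15323 = 30×507 + 113
507 = 4×113 + 55
113 = 2×55 + 3
55 = 18×3 + 1
3 = 3×1 + 0
gcd = 1, so the inverse exists. Back-substitute:
1 = 55 − 18·3
1 = −18·113 + 37·55
1 = 37·507 − 166·113
1 = −166·15323 + 5017·507
So 507·5017 ≡ 1 (mod 15323).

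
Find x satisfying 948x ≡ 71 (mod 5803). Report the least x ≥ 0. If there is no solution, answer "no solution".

First find gcd(948, 5803):
5803 = 6×948 + 115
948 = 8×115 + 28
115 = 4×28 + 3
28 = 9×3 + 1
3 = 3×1 + 0
gcd = 1, so a unique solution mod 5803 exists.
Back-substitute for the Bézout coefficients:
1 = 28 − 9·3
1 = −9·115 + 37·28
1 = 37·948 − 305·115
1 = −305·5803 + 1867·948
So 948·(1867) ≡ 1 (mod 5803), giving 948⁻¹ ≡ 1867.
x ≡ 948⁻¹·71 ≡ 1867·71 ≡ 4891 (mod 5803).

4891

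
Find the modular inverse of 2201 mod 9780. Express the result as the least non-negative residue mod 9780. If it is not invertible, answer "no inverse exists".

5381

Run Euclid on (9780, 2201):
9780 = 4×2201 + 976
2201 = 2×976 + 249
976 = 3×249 + 229
249 = 1×229 + 20
229 = 11×20 + 9
20 = 2×9 + 2
9 = 4×2 + 1
2 = 2×1 + 0
gcd = 1, so the inverse exists. Back-substitute:
1 = 9 − 4·2
1 = −4·20 + 9·9
1 = 9·229 − 103·20
1 = −103·249 + 112·229
1 = 112·976 − 439·249
1 = −439·2201 + 990·976
1 = 990·9780 − 4399·2201
So 2201·(-4399) ≡ 1 (mod 9780), and -4399 ≡ 5381 (mod 9780).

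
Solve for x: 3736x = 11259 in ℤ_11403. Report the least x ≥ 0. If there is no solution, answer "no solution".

First find gcd(3736, 11403):
11403 = 3×3736 + 195
3736 = 19×195 + 31
195 = 6×31 + 9
31 = 3×9 + 4
9 = 2×4 + 1
4 = 4×1 + 0
gcd = 1, so a unique solution mod 11403 exists.
Back-substitute for the Bézout coefficients:
1 = 9 − 2·4
1 = −2·31 + 7·9
1 = 7·195 − 44·31
1 = −44·3736 + 843·195
1 = 843·11403 − 2573·3736
So 3736·(-2573) ≡ 1 (mod 11403), giving 3736⁻¹ ≡ 8830.
x ≡ 3736⁻¹·11259 ≡ 8830·11259 ≡ 5616 (mod 11403).

5616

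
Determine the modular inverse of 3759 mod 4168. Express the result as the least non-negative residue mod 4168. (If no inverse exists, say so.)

2191

Run Euclid on (4168, 3759):
4168 = 1·3759 + 409
3759 = 9·409 + 78
409 = 5·78 + 19
78 = 4·19 + 2
19 = 9·2 + 1
2 = 2·1 + 0
Since gcd(3759, 4168) = 1, back-substitute to write 1 as a combination:
1 = 19 − 9·2
1 = −9·78 + 37·19
1 = 37·409 − 194·78
1 = −194·3759 + 1783·409
1 = 1783·4168 − 1977·3759
Thus 3759·(-1977) ≡ 1 (mod 4168); reducing, -1977 mod 4168 = 2191.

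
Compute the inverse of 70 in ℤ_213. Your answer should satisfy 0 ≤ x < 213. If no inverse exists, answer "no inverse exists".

70

Extended Euclidean algorithm:
213 = 3·70 + 3
70 = 23·3 + 1
3 = 3·1 + 0
gcd = 1, so the inverse exists. Back-substitute:
1 = 70 − 23·3
1 = −23·213 + 70·70
So 70·70 ≡ 1 (mod 213).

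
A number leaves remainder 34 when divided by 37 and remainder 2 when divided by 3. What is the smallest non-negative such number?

71

Write x = 34 + 37·k. Then 37·k ≡ 2 − 34 ≡ 1 (mod 3).
Need 37⁻¹ mod 3. Extended Euclid on (3, 1):
3 = 3×1 + 0
37⁻¹ ≡ 1 (mod 3), so k ≡ 1·1 ≡ 1 (mod 3).
x = 34 + 37·1 = 71.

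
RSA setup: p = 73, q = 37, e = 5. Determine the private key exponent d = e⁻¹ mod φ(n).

φ(n) = (p−1)(q−1) = 72·36 = 2592.
Need d with 5·d ≡ 1 (mod 2592). Apply the extended Euclidean algorithm:
2592 = 518·5 + 2
5 = 2·2 + 1
2 = 2·1 + 0
Back-substitute:
1 = 5 − 2·2
1 = −2·2592 + 1037·5
So 5·1037 ≡ 1 (mod 2592), hence d = 1037.

1037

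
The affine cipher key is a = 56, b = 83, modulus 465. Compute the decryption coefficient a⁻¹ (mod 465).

191

Extended Euclidean algorithm:
465 = 8·56 + 17
56 = 3·17 + 5
17 = 3·5 + 2
5 = 2·2 + 1
2 = 2·1 + 0
The gcd is 1. Working backward:
1 = 5 − 2·2
1 = −2·17 + 7·5
1 = 7·56 − 23·17
1 = −23·465 + 191·56
So 56·191 ≡ 1 (mod 465).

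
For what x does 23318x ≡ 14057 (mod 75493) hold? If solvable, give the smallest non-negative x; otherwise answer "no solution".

39463

First find gcd(23318, 75493):
75493 = 3·23318 + 5539
23318 = 4·5539 + 1162
5539 = 4·1162 + 891
1162 = 1·891 + 271
891 = 3·271 + 78
271 = 3·78 + 37
78 = 2·37 + 4
37 = 9·4 + 1
4 = 4·1 + 0
gcd = 1, so a unique solution mod 75493 exists.
Back-substitute for the Bézout coefficients:
1 = 37 − 9·4
1 = −9·78 + 19·37
1 = 19·271 − 66·78
1 = −66·891 + 217·271
1 = 217·1162 − 283·891
1 = −283·5539 + 1349·1162
1 = 1349·23318 − 5679·5539
1 = −5679·75493 + 18386·23318
So 23318·(18386) ≡ 1 (mod 75493), giving 23318⁻¹ ≡ 18386.
x ≡ 23318⁻¹·14057 ≡ 18386·14057 ≡ 39463 (mod 75493).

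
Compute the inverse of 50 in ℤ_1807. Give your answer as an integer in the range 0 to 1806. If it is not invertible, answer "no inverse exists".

gcd(1807, 50) by repeated division:
1807 = 36*50 + 7
50 = 7*7 + 1
7 = 7*1 + 0
Since gcd(50, 1807) = 1, back-substitute to write 1 as a combination:
1 = 50 − 7·7
1 = −7·1807 + 253·50
So 50·253 ≡ 1 (mod 1807).

253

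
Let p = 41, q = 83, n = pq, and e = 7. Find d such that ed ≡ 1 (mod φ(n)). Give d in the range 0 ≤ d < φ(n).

2343

φ(n) = (p−1)(q−1) = 40·82 = 3280.
Need d with 7·d ≡ 1 (mod 3280). Apply the extended Euclidean algorithm:
3280 = 468·7 + 4
7 = 1·4 + 3
4 = 1·3 + 1
3 = 3·1 + 0
Back-substitute:
1 = 4 − 3
1 = −7 + 2·4
1 = 2·3280 − 937·7
So 7·(-937) ≡ 1 (mod 3280), hence d ≡ -937 ≡ 2343 (mod 3280).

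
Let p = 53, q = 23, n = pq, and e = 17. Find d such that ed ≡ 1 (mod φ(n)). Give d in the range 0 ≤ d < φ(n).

φ(n) = (p−1)(q−1) = 52·22 = 1144.
Need d with 17·d ≡ 1 (mod 1144). Apply the extended Euclidean algorithm:
1144 = 67*17 + 5
17 = 3*5 + 2
5 = 2*2 + 1
2 = 2*1 + 0
Back-substitute:
1 = 5 − 2·2
1 = −2·17 + 7·5
1 = 7·1144 − 471·17
So 17·(-471) ≡ 1 (mod 1144), hence d ≡ -471 ≡ 673 (mod 1144).

673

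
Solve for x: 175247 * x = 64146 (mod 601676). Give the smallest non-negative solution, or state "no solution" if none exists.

First find gcd(175247, 601676):
601676 = 3×175247 + 75935
175247 = 2×75935 + 23377
75935 = 3×23377 + 5804
23377 = 4×5804 + 161
5804 = 36×161 + 8
161 = 20×8 + 1
8 = 8×1 + 0
gcd = 1, so a unique solution mod 601676 exists.
Back-substitute for the Bézout coefficients:
1 = 161 − 20·8
1 = −20·5804 + 721·161
1 = 721·23377 − 2904·5804
1 = −2904·75935 + 9433·23377
1 = 9433·175247 − 21770·75935
1 = −21770·601676 + 74743·175247
So 175247·(74743) ≡ 1 (mod 601676), giving 175247⁻¹ ≡ 74743.
x ≡ 175247⁻¹·64146 ≡ 74743·64146 ≡ 310110 (mod 601676).

310110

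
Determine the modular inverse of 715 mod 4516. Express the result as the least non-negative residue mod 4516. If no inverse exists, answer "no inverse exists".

Run Euclid on (4516, 715):
4516 = 6*715 + 226
715 = 3*226 + 37
226 = 6*37 + 4
37 = 9*4 + 1
4 = 4*1 + 0
The gcd is 1. Working backward:
1 = 37 − 9·4
1 = −9·226 + 55·37
1 = 55·715 − 174·226
1 = −174·4516 + 1099·715
So 715·1099 ≡ 1 (mod 4516).

1099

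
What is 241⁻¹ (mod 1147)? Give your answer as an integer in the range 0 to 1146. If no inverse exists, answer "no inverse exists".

890

Extended Euclidean algorithm:
1147 = 4·241 + 183
241 = 1·183 + 58
183 = 3·58 + 9
58 = 6·9 + 4
9 = 2·4 + 1
4 = 4·1 + 0
The gcd is 1. Working backward:
1 = 9 − 2·4
1 = −2·58 + 13·9
1 = 13·183 − 41·58
1 = −41·241 + 54·183
1 = 54·1147 − 257·241
Hence 241⁻¹ ≡ -257 ≡ 890 (mod 1147).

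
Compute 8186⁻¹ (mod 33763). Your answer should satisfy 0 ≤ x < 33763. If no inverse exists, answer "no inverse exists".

994

gcd(33763, 8186) by repeated division:
33763 = 4*8186 + 1019
8186 = 8*1019 + 34
1019 = 29*34 + 33
34 = 1*33 + 1
33 = 33*1 + 0
The gcd is 1. Working backward:
1 = 34 − 33
1 = −1019 + 30·34
1 = 30·8186 − 241·1019
1 = −241·33763 + 994·8186
So 8186·994 ≡ 1 (mod 33763).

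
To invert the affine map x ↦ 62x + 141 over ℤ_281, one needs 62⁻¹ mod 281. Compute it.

Run Euclid on (281, 62):
281 = 4*62 + 33
62 = 1*33 + 29
33 = 1*29 + 4
29 = 7*4 + 1
4 = 4*1 + 0
Since gcd(62, 281) = 1, back-substitute to write 1 as a combination:
1 = 29 − 7·4
1 = −7·33 + 8·29
1 = 8·62 − 15·33
1 = −15·281 + 68·62
So 62·68 ≡ 1 (mod 281).

68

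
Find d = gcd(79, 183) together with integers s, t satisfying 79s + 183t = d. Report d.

Euclidean algorithm:
183 = 2·79 + 25
79 = 3·25 + 4
25 = 6·4 + 1
4 = 4·1 + 0
gcd(79, 183) = 1.
Express as a combination:
1 = 25 − 6·4
1 = −6·79 + 19·25
1 = 19·183 − 44·79
So 1 = (19)·183 + (-44)·79.

1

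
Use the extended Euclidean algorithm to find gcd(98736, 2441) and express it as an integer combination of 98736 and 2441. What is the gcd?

1

Apply Euclid's algorithm to 98736 and 2441:
98736 = 40·2441 + 1096
2441 = 2·1096 + 249
1096 = 4·249 + 100
249 = 2·100 + 49
100 = 2·49 + 2
49 = 24·2 + 1
2 = 2·1 + 0
gcd(98736, 2441) = 1.
Working backward:
1 = 49 − 24·2
1 = −24·100 + 49·49
1 = 49·249 − 122·100
1 = −122·1096 + 537·249
1 = 537·2441 − 1196·1096
1 = −1196·98736 + 48377·2441
So 1 = (-1196)·98736 + (48377)·2441.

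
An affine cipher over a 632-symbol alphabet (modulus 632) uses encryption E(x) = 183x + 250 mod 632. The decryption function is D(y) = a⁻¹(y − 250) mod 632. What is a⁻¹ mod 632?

335

gcd(632, 183) by repeated division:
632 = 3*183 + 83
183 = 2*83 + 17
83 = 4*17 + 15
17 = 1*15 + 2
15 = 7*2 + 1
2 = 2*1 + 0
The gcd is 1. Working backward:
1 = 15 − 7·2
1 = −7·17 + 8·15
1 = 8·83 − 39·17
1 = −39·183 + 86·83
1 = 86·632 − 297·183
Hence 183⁻¹ ≡ -297 ≡ 335 (mod 632).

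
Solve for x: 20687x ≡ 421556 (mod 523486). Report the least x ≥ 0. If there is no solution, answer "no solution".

193756

First find gcd(20687, 523486):
523486 = 25*20687 + 6311
20687 = 3*6311 + 1754
6311 = 3*1754 + 1049
1754 = 1*1049 + 705
1049 = 1*705 + 344
705 = 2*344 + 17
344 = 20*17 + 4
17 = 4*4 + 1
4 = 4*1 + 0
gcd = 1, so a unique solution mod 523486 exists.
Back-substitute for the Bézout coefficients:
1 = 17 − 4·4
1 = −4·344 + 81·17
1 = 81·705 − 166·344
1 = −166·1049 + 247·705
1 = 247·1754 − 413·1049
1 = −413·6311 + 1486·1754
1 = 1486·20687 − 4871·6311
1 = −4871·523486 + 123261·20687
So 20687·(123261) ≡ 1 (mod 523486), giving 20687⁻¹ ≡ 123261.
x ≡ 20687⁻¹·421556 ≡ 123261·421556 ≡ 193756 (mod 523486).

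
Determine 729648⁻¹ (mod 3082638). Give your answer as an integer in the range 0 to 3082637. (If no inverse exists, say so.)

Euclidean algorithm on 3082638, 729648:
3082638 = 4·729648 + 164046
729648 = 4·164046 + 73464
164046 = 2·73464 + 17118
73464 = 4·17118 + 4992
17118 = 3·4992 + 2142
4992 = 2·2142 + 708
2142 = 3·708 + 18
708 = 39·18 + 6
18 = 3·6 + 0
gcd(729648, 3082638) = 6 ≠ 1, so 729648 has no multiplicative inverse modulo 3082638.

no inverse exists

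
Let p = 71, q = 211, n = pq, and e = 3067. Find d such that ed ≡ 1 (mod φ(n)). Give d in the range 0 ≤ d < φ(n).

3403

φ(n) = (p−1)(q−1) = 70·210 = 14700.
Need d with 3067·d ≡ 1 (mod 14700). Apply the extended Euclidean algorithm:
14700 = 4*3067 + 2432
3067 = 1*2432 + 635
2432 = 3*635 + 527
635 = 1*527 + 108
527 = 4*108 + 95
108 = 1*95 + 13
95 = 7*13 + 4
13 = 3*4 + 1
4 = 4*1 + 0
Back-substitute:
1 = 13 − 3·4
1 = −3·95 + 22·13
1 = 22·108 − 25·95
1 = −25·527 + 122·108
1 = 122·635 − 147·527
1 = −147·2432 + 563·635
1 = 563·3067 − 710·2432
1 = −710·14700 + 3403·3067
So 3067·3403 ≡ 1 (mod 14700), hence d = 3403.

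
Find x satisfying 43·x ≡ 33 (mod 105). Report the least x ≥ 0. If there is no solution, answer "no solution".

96

First find gcd(43, 105):
105 = 2·43 + 19
43 = 2·19 + 5
19 = 3·5 + 4
5 = 1·4 + 1
4 = 4·1 + 0
gcd = 1, so a unique solution mod 105 exists.
Back-substitute for the Bézout coefficients:
1 = 5 − 4
1 = −19 + 4·5
1 = 4·43 − 9·19
1 = −9·105 + 22·43
So 43·(22) ≡ 1 (mod 105), giving 43⁻¹ ≡ 22.
x ≡ 43⁻¹·33 ≡ 22·33 ≡ 96 (mod 105).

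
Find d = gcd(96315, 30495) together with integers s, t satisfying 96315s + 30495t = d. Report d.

15

Euclidean algorithm:
96315 = 3×30495 + 4830
30495 = 6×4830 + 1515
4830 = 3×1515 + 285
1515 = 5×285 + 90
285 = 3×90 + 15
90 = 6×15 + 0
gcd(96315, 30495) = 15.
Working backward:
15 = 285 − 3·90
15 = −3·1515 + 16·285
15 = 16·4830 − 51·1515
15 = −51·30495 + 322·4830
15 = 322·96315 − 1017·30495
So 15 = (322)·96315 + (-1017)·30495.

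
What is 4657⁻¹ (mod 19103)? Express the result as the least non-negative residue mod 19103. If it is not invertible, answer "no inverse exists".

gcd(19103, 4657) by repeated division:
19103 = 4×4657 + 475
4657 = 9×475 + 382
475 = 1×382 + 93
382 = 4×93 + 10
93 = 9×10 + 3
10 = 3×3 + 1
3 = 3×1 + 0
Since gcd(4657, 19103) = 1, back-substitute to write 1 as a combination:
1 = 10 − 3·3
1 = −3·93 + 28·10
1 = 28·382 − 115·93
1 = −115·475 + 143·382
1 = 143·4657 − 1402·475
1 = −1402·19103 + 5751·4657
So 4657·5751 ≡ 1 (mod 19103).

5751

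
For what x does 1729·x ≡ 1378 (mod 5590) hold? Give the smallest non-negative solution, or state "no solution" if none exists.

First find gcd(1729, 5590):
5590 = 3·1729 + 403
1729 = 4·403 + 117
403 = 3·117 + 52
117 = 2·52 + 13
52 = 4·13 + 0
gcd = 13 and 13 | 1378, so solutions exist. Divide through by 13: 133x ≡ 106 (mod 430).
Now find 133⁻¹ mod 430:
430 = 3×133 + 31
133 = 4×31 + 9
31 = 3×9 + 4
9 = 2×4 + 1
4 = 4×1 + 0
Back-substitute:
1 = 9 − 2·4
1 = −2·31 + 7·9
1 = 7·133 − 30·31
1 = −30·430 + 97·133
So 133⁻¹ ≡ 97 (mod 430).
Then x ≡ 97·106 ≡ 392 (mod 430); the smallest non-negative solution is x = 392.

392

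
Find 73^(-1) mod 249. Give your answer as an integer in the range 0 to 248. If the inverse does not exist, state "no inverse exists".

Run Euclid on (249, 73):
249 = 3×73 + 30
73 = 2×30 + 13
30 = 2×13 + 4
13 = 3×4 + 1
4 = 4×1 + 0
gcd = 1, so the inverse exists. Back-substitute:
1 = 13 − 3·4
1 = −3·30 + 7·13
1 = 7·73 − 17·30
1 = −17·249 + 58·73
So 73·58 ≡ 1 (mod 249).

58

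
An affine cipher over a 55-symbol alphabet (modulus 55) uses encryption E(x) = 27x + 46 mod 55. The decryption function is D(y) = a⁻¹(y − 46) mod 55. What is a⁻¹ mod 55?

53

Run Euclid on (55, 27):
55 = 2·27 + 1
27 = 27·1 + 0
The gcd is 1. Working backward:
1 = 55 − 2·27
So 27·(-2) ≡ 1 (mod 55), and -2 ≡ 53 (mod 55).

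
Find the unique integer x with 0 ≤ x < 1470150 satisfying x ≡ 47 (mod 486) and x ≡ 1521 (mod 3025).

Write x = 47 + 486·k. Then 486·k ≡ 1521 − 47 ≡ 1474 (mod 3025).
Need 486⁻¹ mod 3025. Extended Euclid on (3025, 486):
3025 = 6*486 + 109
486 = 4*109 + 50
109 = 2*50 + 9
50 = 5*9 + 5
9 = 1*5 + 4
5 = 1*4 + 1
4 = 4*1 + 0
Back-substitute:
1 = 5 − 4
1 = −9 + 2·5
1 = 2·50 − 11·9
1 = −11·109 + 24·50
1 = 24·486 − 107·109
1 = −107·3025 + 666·486
486⁻¹ ≡ 666 (mod 3025), so k ≡ 666·1474 ≡ 1584 (mod 3025).
x = 47 + 486·1584 = 769871.

769871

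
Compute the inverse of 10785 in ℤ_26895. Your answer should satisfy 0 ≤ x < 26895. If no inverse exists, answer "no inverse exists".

Compute gcd(10785, 26895):
26895 = 2*10785 + 5325
10785 = 2*5325 + 135
5325 = 39*135 + 60
135 = 2*60 + 15
60 = 4*15 + 0
gcd(10785, 26895) = 15 ≠ 1, so 10785 has no multiplicative inverse modulo 26895.

no inverse exists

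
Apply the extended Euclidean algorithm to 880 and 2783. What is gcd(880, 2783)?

Apply Euclid's algorithm to 2783 and 880:
2783 = 3*880 + 143
880 = 6*143 + 22
143 = 6*22 + 11
22 = 2*11 + 0
gcd(880, 2783) = 11.
Back-substituting:
11 = 143 − 6·22
11 = −6·880 + 37·143
11 = 37·2783 − 117·880
So 11 = (37)·2783 + (-117)·880.

11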